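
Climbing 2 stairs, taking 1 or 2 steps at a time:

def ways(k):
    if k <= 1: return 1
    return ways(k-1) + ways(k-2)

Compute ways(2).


Building up from base cases:
ways(0) = 1
ways(1) = 1
ways(2) = ways(1) + ways(0) = 1 + 1 = 2

2


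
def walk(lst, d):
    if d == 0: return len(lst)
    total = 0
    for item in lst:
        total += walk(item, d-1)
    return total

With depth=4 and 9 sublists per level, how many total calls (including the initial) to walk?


At depth 0 (root): 1 call
At depth 1: each of 1 parents calls walk on 9 children = 9 calls
At depth 2: each of 9 parents calls walk on 9 children = 81 calls
At depth 3: each of 81 parents calls walk on 9 children = 729 calls
At depth 4: each of 729 parents calls walk on 9 children = 6561 calls
Total: 1 + 9 + 81 + 729 + 6561 = 7381

7381


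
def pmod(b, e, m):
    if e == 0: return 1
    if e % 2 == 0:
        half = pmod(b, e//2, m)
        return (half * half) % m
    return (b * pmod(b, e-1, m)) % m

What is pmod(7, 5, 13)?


pmod(7, 5, 13): e is odd, compute pmod(7, 4, 13)
  pmod(7, 4, 13): e is even, compute pmod(7, 2, 13)
    pmod(7, 2, 13): e is even, compute pmod(7, 1, 13)
      pmod(7, 1, 13): e is odd, compute pmod(7, 0, 13)
        pmod(7, 0, 13) = 1
      (7 * 1) % 13 = 7
    half=7, (7*7) % 13 = 10
  half=10, (10*10) % 13 = 9
(7 * 9) % 13 = 11

11


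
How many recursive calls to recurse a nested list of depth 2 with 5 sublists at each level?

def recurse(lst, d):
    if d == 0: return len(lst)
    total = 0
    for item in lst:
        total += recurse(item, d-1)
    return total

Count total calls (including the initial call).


At depth 0 (root): 1 call
At depth 1: each of 1 parents calls recurse on 5 children = 5 calls
At depth 2: each of 5 parents calls recurse on 5 children = 25 calls
Total: 1 + 5 + 25 = 31

31


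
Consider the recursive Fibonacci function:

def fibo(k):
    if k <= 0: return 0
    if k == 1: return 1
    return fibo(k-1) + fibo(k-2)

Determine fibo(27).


Computing fibo(27) bottom-up:
fibo(0) = 0
fibo(1) = 1
fibo(2) = fibo(1) + fibo(0) = 1 + 0 = 1
fibo(3) = fibo(2) + fibo(1) = 1 + 1 = 2
fibo(4) = fibo(3) + fibo(2) = 2 + 1 = 3
fibo(5) = fibo(4) + fibo(3) = 3 + 2 = 5
fibo(6) = fibo(5) + fibo(4) = 5 + 3 = 8
fibo(7) = fibo(6) + fibo(5) = 8 + 5 = 13
fibo(8) = fibo(7) + fibo(6) = 13 + 8 = 21
fibo(9) = fibo(8) + fibo(7) = 21 + 13 = 34
fibo(10) = fibo(9) + fibo(8) = 34 + 21 = 55
fibo(11) = fibo(10) + fibo(9) = 55 + 34 = 89
fibo(12) = fibo(11) + fibo(10) = 89 + 55 = 144
fibo(13) = fibo(12) + fibo(11) = 144 + 89 = 233
fibo(14) = fibo(13) + fibo(12) = 233 + 144 = 377
fibo(15) = fibo(14) + fibo(13) = 377 + 233 = 610
fibo(16) = fibo(15) + fibo(14) = 610 + 377 = 987
fibo(17) = fibo(16) + fibo(15) = 987 + 610 = 1597
fibo(18) = fibo(17) + fibo(16) = 1597 + 987 = 2584
fibo(19) = fibo(18) + fibo(17) = 2584 + 1597 = 4181
fibo(20) = fibo(19) + fibo(18) = 4181 + 2584 = 6765
fibo(21) = fibo(20) + fibo(19) = 6765 + 4181 = 10946
fibo(22) = fibo(21) + fibo(20) = 10946 + 6765 = 17711
fibo(23) = fibo(22) + fibo(21) = 17711 + 10946 = 28657
fibo(24) = fibo(23) + fibo(22) = 28657 + 17711 = 46368
fibo(25) = fibo(24) + fibo(23) = 46368 + 28657 = 75025
fibo(26) = fibo(25) + fibo(24) = 75025 + 46368 = 121393
fibo(27) = fibo(26) + fibo(25) = 121393 + 75025 = 196418

196418


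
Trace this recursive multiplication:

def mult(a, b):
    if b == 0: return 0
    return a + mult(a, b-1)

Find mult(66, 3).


mult(66, 3) = 66 + mult(66, 2)
mult(66, 2) = 66 + mult(66, 1)
mult(66, 1) = 66 + mult(66, 0)
mult(66, 0) = 0  (base case)
Total: 66 + 66 + 66 + 0 = 198

198


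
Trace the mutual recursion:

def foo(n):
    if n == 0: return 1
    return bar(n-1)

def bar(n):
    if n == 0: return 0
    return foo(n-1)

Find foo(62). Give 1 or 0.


foo(62) = bar(61)
bar(61) = foo(60)
foo(60) = bar(59)
bar(59) = foo(58)
foo(58) = bar(57)
bar(57) = foo(56)
foo(56) = bar(55)
bar(55) = foo(54)
foo(54) = bar(53)
bar(53) = foo(52)
foo(52) = bar(51)
bar(51) = foo(50)
foo(50) = bar(49)
bar(49) = foo(48)
foo(48) = bar(47)
bar(47) = foo(46)
foo(46) = bar(45)
bar(45) = foo(44)
foo(44) = bar(43)
bar(43) = foo(42)
foo(42) = bar(41)
bar(41) = foo(40)
foo(40) = bar(39)
bar(39) = foo(38)
foo(38) = bar(37)
bar(37) = foo(36)
foo(36) = bar(35)
bar(35) = foo(34)
foo(34) = bar(33)
bar(33) = foo(32)
foo(32) = bar(31)
bar(31) = foo(30)
foo(30) = bar(29)
bar(29) = foo(28)
foo(28) = bar(27)
bar(27) = foo(26)
foo(26) = bar(25)
bar(25) = foo(24)
foo(24) = bar(23)
bar(23) = foo(22)
foo(22) = bar(21)
bar(21) = foo(20)
foo(20) = bar(19)
bar(19) = foo(18)
foo(18) = bar(17)
bar(17) = foo(16)
foo(16) = bar(15)
bar(15) = foo(14)
foo(14) = bar(13)
bar(13) = foo(12)
foo(12) = bar(11)
bar(11) = foo(10)
foo(10) = bar(9)
bar(9) = foo(8)
foo(8) = bar(7)
bar(7) = foo(6)
foo(6) = bar(5)
bar(5) = foo(4)
foo(4) = bar(3)
bar(3) = foo(2)
foo(2) = bar(1)
bar(1) = foo(0)
foo(0) = 1  (base case)
Result: 1

1


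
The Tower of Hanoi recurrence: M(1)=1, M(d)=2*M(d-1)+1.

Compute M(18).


M(18) = 2 * M(17) + 1
M(17) = 2 * M(16) + 1
M(16) = 2 * M(15) + 1
M(15) = 2 * M(14) + 1
M(14) = 2 * M(13) + 1
M(13) = 2 * M(12) + 1
M(12) = 2 * M(11) + 1
M(11) = 2 * M(10) + 1
M(10) = 2 * M(9) + 1
M(9) = 2 * M(8) + 1
M(8) = 2 * M(7) + 1
M(7) = 2 * M(6) + 1
M(6) = 2 * M(5) + 1
M(5) = 2 * M(4) + 1
M(4) = 2 * M(3) + 1
M(3) = 2 * M(2) + 1
M(2) = 2 * M(1) + 1
M(1) = 1  (base case)
M(2) = 2 * 1 + 1 = 3
M(3) = 2 * 3 + 1 = 7
M(4) = 2 * 7 + 1 = 15
M(5) = 2 * 15 + 1 = 31
M(6) = 2 * 31 + 1 = 63
M(7) = 2 * 63 + 1 = 127
M(8) = 2 * 127 + 1 = 255
M(9) = 2 * 255 + 1 = 511
M(10) = 2 * 511 + 1 = 1023
M(11) = 2 * 1023 + 1 = 2047
M(12) = 2 * 2047 + 1 = 4095
M(13) = 2 * 4095 + 1 = 8191
M(14) = 2 * 8191 + 1 = 16383
M(15) = 2 * 16383 + 1 = 32767
M(16) = 2 * 32767 + 1 = 65535
M(17) = 2 * 65535 + 1 = 131071
M(18) = 2 * 131071 + 1 = 262143

262143


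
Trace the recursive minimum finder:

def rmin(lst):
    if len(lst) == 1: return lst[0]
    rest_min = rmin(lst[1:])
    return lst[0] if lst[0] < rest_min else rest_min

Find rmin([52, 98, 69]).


rmin([52, 98, 69]): compare 52 with rmin([98, 69])
rmin([98, 69]): compare 98 with rmin([69])
rmin([69]) = 69  (base case)
Compare 98 with 69 -> 69
Compare 52 with 69 -> 52

52


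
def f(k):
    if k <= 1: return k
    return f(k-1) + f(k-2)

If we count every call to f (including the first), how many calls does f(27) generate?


Let C(n) = total calls for f(n)
C(0) = 1, C(1) = 1
C(2) = 1 + C(1) + C(0) = 1 + 1 + 1 = 3
C(3) = 1 + C(2) + C(1) = 1 + 3 + 1 = 5
C(4) = 1 + C(3) + C(2) = 1 + 5 + 3 = 9
C(5) = 1 + C(4) + C(3) = 1 + 9 + 5 = 15
C(6) = 1 + C(5) + C(4) = 1 + 15 + 9 = 25
C(7) = 1 + C(6) + C(5) = 1 + 25 + 15 = 41
C(8) = 1 + C(7) + C(6) = 1 + 41 + 25 = 67
C(9) = 1 + C(8) + C(7) = 1 + 67 + 41 = 109
C(10) = 1 + C(9) + C(8) = 1 + 109 + 67 = 177
C(11) = 1 + C(10) + C(9) = 1 + 177 + 109 = 287
C(12) = 1 + C(11) + C(10) = 1 + 287 + 177 = 465
C(13) = 1 + C(12) + C(11) = 1 + 465 + 287 = 753
C(14) = 1 + C(13) + C(12) = 1 + 753 + 465 = 1219
C(15) = 1 + C(14) + C(13) = 1 + 1219 + 753 = 1973
C(16) = 1 + C(15) + C(14) = 1 + 1973 + 1219 = 3193
C(17) = 1 + C(16) + C(15) = 1 + 3193 + 1973 = 5167
C(18) = 1 + C(17) + C(16) = 1 + 5167 + 3193 = 8361
C(19) = 1 + C(18) + C(17) = 1 + 8361 + 5167 = 13529
C(20) = 1 + C(19) + C(18) = 1 + 13529 + 8361 = 21891
C(21) = 1 + C(20) + C(19) = 1 + 21891 + 13529 = 35421
C(22) = 1 + C(21) + C(20) = 1 + 35421 + 21891 = 57313
C(23) = 1 + C(22) + C(21) = 1 + 57313 + 35421 = 92735
C(24) = 1 + C(23) + C(22) = 1 + 92735 + 57313 = 150049
C(25) = 1 + C(24) + C(23) = 1 + 150049 + 92735 = 242785
C(26) = 1 + C(25) + C(24) = 1 + 242785 + 150049 = 392835
C(27) = 1 + C(26) + C(25) = 1 + 392835 + 242785 = 635621

635621


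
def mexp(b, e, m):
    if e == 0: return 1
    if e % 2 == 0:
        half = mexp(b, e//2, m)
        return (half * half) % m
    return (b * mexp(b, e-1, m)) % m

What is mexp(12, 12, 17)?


mexp(12, 12, 17): e is even, compute mexp(12, 6, 17)
  mexp(12, 6, 17): e is even, compute mexp(12, 3, 17)
    mexp(12, 3, 17): e is odd, compute mexp(12, 2, 17)
      mexp(12, 2, 17): e is even, compute mexp(12, 1, 17)
        mexp(12, 1, 17): e is odd, compute mexp(12, 0, 17)
          mexp(12, 0, 17) = 1
        (12 * 1) % 17 = 12
      half=12, (12*12) % 17 = 8
    (12 * 8) % 17 = 11
  half=11, (11*11) % 17 = 2
half=2, (2*2) % 17 = 4

4


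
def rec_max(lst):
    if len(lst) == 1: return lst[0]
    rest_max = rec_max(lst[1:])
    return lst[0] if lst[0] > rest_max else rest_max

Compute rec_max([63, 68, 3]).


rec_max([63, 68, 3]): compare 63 with rec_max([68, 3])
rec_max([68, 3]): compare 68 with rec_max([3])
rec_max([3]) = 3  (base case)
Compare 68 with 3 -> 68
Compare 63 with 68 -> 68

68


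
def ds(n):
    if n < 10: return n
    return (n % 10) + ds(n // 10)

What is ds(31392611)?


ds(31392611) = 1 + ds(3139261)
ds(3139261) = 1 + ds(313926)
ds(313926) = 6 + ds(31392)
ds(31392) = 2 + ds(3139)
ds(3139) = 9 + ds(313)
ds(313) = 3 + ds(31)
ds(31) = 1 + ds(3)
ds(3) = 3  (base case)
Total: 1 + 1 + 6 + 2 + 9 + 3 + 1 + 3 = 26

26


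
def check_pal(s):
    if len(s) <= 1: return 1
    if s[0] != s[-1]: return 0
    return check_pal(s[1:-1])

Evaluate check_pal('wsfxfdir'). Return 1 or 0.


check_pal('wsfxfdir'): s[0]='w' != s[-1]='r' -> return 0
Result: 0 (not a palindrome)

0


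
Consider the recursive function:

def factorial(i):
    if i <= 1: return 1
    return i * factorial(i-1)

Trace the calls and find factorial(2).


factorial(2)
= 2 * factorial(1)
= 2 * 1
= 2

2


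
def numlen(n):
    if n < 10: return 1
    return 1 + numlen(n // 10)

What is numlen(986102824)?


numlen(986102824) = 1 + numlen(98610282)
numlen(98610282) = 1 + numlen(9861028)
numlen(9861028) = 1 + numlen(986102)
numlen(986102) = 1 + numlen(98610)
numlen(98610) = 1 + numlen(9861)
numlen(9861) = 1 + numlen(986)
numlen(986) = 1 + numlen(98)
numlen(98) = 1 + numlen(9)
numlen(9) = 1  (base case: 9 < 10)
Unwinding: 1 + 1 + 1 + 1 + 1 + 1 + 1 + 1 + 1 = 9

9


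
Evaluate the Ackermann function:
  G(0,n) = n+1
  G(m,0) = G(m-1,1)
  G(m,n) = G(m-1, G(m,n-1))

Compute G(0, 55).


G(0, 55) = 56
Result: G(0, 55) = 56

56


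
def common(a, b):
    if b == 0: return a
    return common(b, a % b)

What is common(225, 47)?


common(225, 47) = common(47, 37)
common(47, 37) = common(37, 10)
common(37, 10) = common(10, 7)
common(10, 7) = common(7, 3)
common(7, 3) = common(3, 1)
common(3, 1) = common(1, 0)
common(1, 0) = 1  (base case)

1


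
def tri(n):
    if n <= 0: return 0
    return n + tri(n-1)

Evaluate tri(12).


tri(12)
= 12 + 11 + 10 + 9 + 8 + 7 + 6 + 5 + 4 + 3 + 2 + 1 + tri(0)
= 12 + 11 + 10 + 9 + 8 + 7 + 6 + 5 + 4 + 3 + 2 + 1 + 0
= 78

78


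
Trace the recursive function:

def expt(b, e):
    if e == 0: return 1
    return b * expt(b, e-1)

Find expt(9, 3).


expt(9, 3)
= 9 * expt(9, 2)
= 9 * 9 * expt(9, 1)
= 9 * 9 * 9 * expt(9, 0)
= 9 * 9 * 9 * 1
= 729

729


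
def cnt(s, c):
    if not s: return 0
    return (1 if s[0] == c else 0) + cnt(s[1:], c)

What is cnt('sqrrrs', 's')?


s[0]='s' == 's' -> 1
s[0]='q' != 's' -> 0
s[0]='r' != 's' -> 0
s[0]='r' != 's' -> 0
s[0]='r' != 's' -> 0
s[0]='s' == 's' -> 1
Sum: 1 + 0 + 0 + 0 + 0 + 1 = 2

2


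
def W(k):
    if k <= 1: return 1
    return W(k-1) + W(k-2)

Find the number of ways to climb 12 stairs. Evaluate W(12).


Building up from base cases:
W(0) = 1
W(1) = 1
W(2) = W(1) + W(0) = 1 + 1 = 2
W(3) = W(2) + W(1) = 2 + 1 = 3
W(4) = W(3) + W(2) = 3 + 2 = 5
W(5) = W(4) + W(3) = 5 + 3 = 8
W(6) = W(5) + W(4) = 8 + 5 = 13
W(7) = W(6) + W(5) = 13 + 8 = 21
W(8) = W(7) + W(6) = 21 + 13 = 34
W(9) = W(8) + W(7) = 34 + 21 = 55
W(10) = W(9) + W(8) = 55 + 34 = 89
W(11) = W(10) + W(9) = 89 + 55 = 144
W(12) = W(11) + W(10) = 144 + 89 = 233

233


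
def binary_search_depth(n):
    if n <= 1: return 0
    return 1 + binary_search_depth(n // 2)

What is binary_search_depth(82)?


82 / 2 = 41
41 / 2 = 20
20 / 2 = 10
10 / 2 = 5
5 / 2 = 2
2 / 2 = 1
Reached 1 after 6 halvings

6


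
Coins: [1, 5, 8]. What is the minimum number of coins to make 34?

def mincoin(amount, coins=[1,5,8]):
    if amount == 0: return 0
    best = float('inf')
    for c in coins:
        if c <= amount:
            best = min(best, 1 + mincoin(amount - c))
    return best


Building up with DP:
mincoin(0) = 0
mincoin(1) = min(1+mincoin(0)=1+0=1) = 1
mincoin(2) = min(1+mincoin(1)=1+1=2) = 2
mincoin(3) = min(1+mincoin(2)=1+2=3) = 3
mincoin(4) = min(1+mincoin(3)=1+3=4) = 4
mincoin(5) = min(1+mincoin(4)=1+4=5, 1+mincoin(0)=1+0=1) = 1
mincoin(6) = min(1+mincoin(5)=1+1=2, 1+mincoin(1)=1+1=2) = 2
mincoin(7) = min(1+mincoin(6)=1+2=3, 1+mincoin(2)=1+2=3) = 3
mincoin(8) = min(1+mincoin(7)=1+3=4, 1+mincoin(3)=1+3=4, 1+mincoin(0)=1+0=1) = 1
mincoin(9) = min(1+mincoin(8)=1+1=2, 1+mincoin(4)=1+4=5, 1+mincoin(1)=1+1=2) = 2
mincoin(10) = min(1+mincoin(9)=1+2=3, 1+mincoin(5)=1+1=2, 1+mincoin(2)=1+2=3) = 2
mincoin(11) = min(1+mincoin(10)=1+2=3, 1+mincoin(6)=1+2=3, 1+mincoin(3)=1+3=4) = 3
mincoin(12) = min(1+mincoin(11)=1+3=4, 1+mincoin(7)=1+3=4, 1+mincoin(4)=1+4=5) = 4
mincoin(13) = min(1+mincoin(12)=1+4=5, 1+mincoin(8)=1+1=2, 1+mincoin(5)=1+1=2) = 2
mincoin(14) = min(1+mincoin(13)=1+2=3, 1+mincoin(9)=1+2=3, 1+mincoin(6)=1+2=3) = 3
mincoin(15) = min(1+mincoin(14)=1+3=4, 1+mincoin(10)=1+2=3, 1+mincoin(7)=1+3=4) = 3
mincoin(16) = min(1+mincoin(15)=1+3=4, 1+mincoin(11)=1+3=4, 1+mincoin(8)=1+1=2) = 2
mincoin(17) = min(1+mincoin(16)=1+2=3, 1+mincoin(12)=1+4=5, 1+mincoin(9)=1+2=3) = 3
mincoin(18) = min(1+mincoin(17)=1+3=4, 1+mincoin(13)=1+2=3, 1+mincoin(10)=1+2=3) = 3
mincoin(19) = min(1+mincoin(18)=1+3=4, 1+mincoin(14)=1+3=4, 1+mincoin(11)=1+3=4) = 4
mincoin(20) = min(1+mincoin(19)=1+4=5, 1+mincoin(15)=1+3=4, 1+mincoin(12)=1+4=5) = 4
mincoin(21) = min(1+mincoin(20)=1+4=5, 1+mincoin(16)=1+2=3, 1+mincoin(13)=1+2=3) = 3
mincoin(22) = min(1+mincoin(21)=1+3=4, 1+mincoin(17)=1+3=4, 1+mincoin(14)=1+3=4) = 4
mincoin(23) = min(1+mincoin(22)=1+4=5, 1+mincoin(18)=1+3=4, 1+mincoin(15)=1+3=4) = 4
mincoin(24) = min(1+mincoin(23)=1+4=5, 1+mincoin(19)=1+4=5, 1+mincoin(16)=1+2=3) = 3
mincoin(25) = min(1+mincoin(24)=1+3=4, 1+mincoin(20)=1+4=5, 1+mincoin(17)=1+3=4) = 4
mincoin(26) = min(1+mincoin(25)=1+4=5, 1+mincoin(21)=1+3=4, 1+mincoin(18)=1+3=4) = 4
mincoin(27) = min(1+mincoin(26)=1+4=5, 1+mincoin(22)=1+4=5, 1+mincoin(19)=1+4=5) = 5
mincoin(28) = min(1+mincoin(27)=1+5=6, 1+mincoin(23)=1+4=5, 1+mincoin(20)=1+4=5) = 5
mincoin(29) = min(1+mincoin(28)=1+5=6, 1+mincoin(24)=1+3=4, 1+mincoin(21)=1+3=4) = 4
mincoin(30) = min(1+mincoin(29)=1+4=5, 1+mincoin(25)=1+4=5, 1+mincoin(22)=1+4=5) = 5
mincoin(31) = min(1+mincoin(30)=1+5=6, 1+mincoin(26)=1+4=5, 1+mincoin(23)=1+4=5) = 5
mincoin(32) = min(1+mincoin(31)=1+5=6, 1+mincoin(27)=1+5=6, 1+mincoin(24)=1+3=4) = 4
mincoin(33) = min(1+mincoin(32)=1+4=5, 1+mincoin(28)=1+5=6, 1+mincoin(25)=1+4=5) = 5
mincoin(34) = min(1+mincoin(33)=1+5=6, 1+mincoin(29)=1+4=5, 1+mincoin(26)=1+4=5) = 5

5


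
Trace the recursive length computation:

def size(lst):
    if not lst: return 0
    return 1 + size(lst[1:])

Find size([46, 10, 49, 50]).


size([46, 10, 49, 50]) = 1 + size([10, 49, 50])
size([10, 49, 50]) = 1 + size([49, 50])
size([49, 50]) = 1 + size([50])
size([50]) = 1 + size([])
size([]) = 0  (base case)
Unwinding: 1 + 1 + 1 + 1 + 0 = 4

4


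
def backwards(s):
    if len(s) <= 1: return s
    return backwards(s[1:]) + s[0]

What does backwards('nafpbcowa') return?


backwards('nafpbcowa') = backwards('afpbcowa') + 'n'
backwards('afpbcowa') = backwards('fpbcowa') + 'a'
backwards('fpbcowa') = backwards('pbcowa') + 'f'
backwards('pbcowa') = backwards('bcowa') + 'p'
backwards('bcowa') = backwards('cowa') + 'b'
backwards('cowa') = backwards('owa') + 'c'
backwards('owa') = backwards('wa') + 'o'
backwards('wa') = backwards('a') + 'w'
backwards('a') = 'a'  (base case)
Concatenating: 'a' + 'w' + 'o' + 'c' + 'b' + 'p' + 'f' + 'a' + 'n' = 'awocbpfan'

awocbpfan


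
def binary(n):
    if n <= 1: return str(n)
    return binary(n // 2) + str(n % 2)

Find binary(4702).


binary(4702) = binary(2351) + '0'
binary(2351) = binary(1175) + '1'
binary(1175) = binary(587) + '1'
binary(587) = binary(293) + '1'
binary(293) = binary(146) + '1'
binary(146) = binary(73) + '0'
binary(73) = binary(36) + '1'
binary(36) = binary(18) + '0'
binary(18) = binary(9) + '0'
binary(9) = binary(4) + '1'
binary(4) = binary(2) + '0'
binary(2) = binary(1) + '0'
binary(1) = '1'  (base case)
Concatenating: '1' + '0' + '0' + '1' + '0' + '0' + '1' + '0' + '1' + '1' + '1' + '1' + '0' = '1001001011110'

1001001011110


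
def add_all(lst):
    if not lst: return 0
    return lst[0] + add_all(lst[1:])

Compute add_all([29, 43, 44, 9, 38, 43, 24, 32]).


add_all([29, 43, 44, 9, 38, 43, 24, 32]) = 29 + add_all([43, 44, 9, 38, 43, 24, 32])
add_all([43, 44, 9, 38, 43, 24, 32]) = 43 + add_all([44, 9, 38, 43, 24, 32])
add_all([44, 9, 38, 43, 24, 32]) = 44 + add_all([9, 38, 43, 24, 32])
add_all([9, 38, 43, 24, 32]) = 9 + add_all([38, 43, 24, 32])
add_all([38, 43, 24, 32]) = 38 + add_all([43, 24, 32])
add_all([43, 24, 32]) = 43 + add_all([24, 32])
add_all([24, 32]) = 24 + add_all([32])
add_all([32]) = 32 + add_all([])
add_all([]) = 0  (base case)
Total: 29 + 43 + 44 + 9 + 38 + 43 + 24 + 32 + 0 = 262

262


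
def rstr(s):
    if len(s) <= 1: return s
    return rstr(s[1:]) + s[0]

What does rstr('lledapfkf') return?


rstr('lledapfkf') = rstr('ledapfkf') + 'l'
rstr('ledapfkf') = rstr('edapfkf') + 'l'
rstr('edapfkf') = rstr('dapfkf') + 'e'
rstr('dapfkf') = rstr('apfkf') + 'd'
rstr('apfkf') = rstr('pfkf') + 'a'
rstr('pfkf') = rstr('fkf') + 'p'
rstr('fkf') = rstr('kf') + 'f'
rstr('kf') = rstr('f') + 'k'
rstr('f') = 'f'  (base case)
Concatenating: 'f' + 'k' + 'f' + 'p' + 'a' + 'd' + 'e' + 'l' + 'l' = 'fkfpadell'

fkfpadell


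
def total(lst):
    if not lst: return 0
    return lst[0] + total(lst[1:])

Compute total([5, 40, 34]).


total([5, 40, 34]) = 5 + total([40, 34])
total([40, 34]) = 40 + total([34])
total([34]) = 34 + total([])
total([]) = 0  (base case)
Total: 5 + 40 + 34 + 0 = 79

79


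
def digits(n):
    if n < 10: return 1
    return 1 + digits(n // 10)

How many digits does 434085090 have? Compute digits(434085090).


digits(434085090) = 1 + digits(43408509)
digits(43408509) = 1 + digits(4340850)
digits(4340850) = 1 + digits(434085)
digits(434085) = 1 + digits(43408)
digits(43408) = 1 + digits(4340)
digits(4340) = 1 + digits(434)
digits(434) = 1 + digits(43)
digits(43) = 1 + digits(4)
digits(4) = 1  (base case: 4 < 10)
Unwinding: 1 + 1 + 1 + 1 + 1 + 1 + 1 + 1 + 1 = 9

9


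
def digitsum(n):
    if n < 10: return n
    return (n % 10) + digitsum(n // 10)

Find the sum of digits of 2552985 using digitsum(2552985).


digitsum(2552985) = 5 + digitsum(255298)
digitsum(255298) = 8 + digitsum(25529)
digitsum(25529) = 9 + digitsum(2552)
digitsum(2552) = 2 + digitsum(255)
digitsum(255) = 5 + digitsum(25)
digitsum(25) = 5 + digitsum(2)
digitsum(2) = 2  (base case)
Total: 5 + 8 + 9 + 2 + 5 + 5 + 2 = 36

36


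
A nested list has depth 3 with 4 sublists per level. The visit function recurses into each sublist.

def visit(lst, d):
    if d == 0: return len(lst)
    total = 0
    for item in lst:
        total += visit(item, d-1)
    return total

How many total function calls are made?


At depth 0 (root): 1 call
At depth 1: each of 1 parents calls visit on 4 children = 4 calls
At depth 2: each of 4 parents calls visit on 4 children = 16 calls
At depth 3: each of 16 parents calls visit on 4 children = 64 calls
Total: 1 + 4 + 16 + 64 = 85

85


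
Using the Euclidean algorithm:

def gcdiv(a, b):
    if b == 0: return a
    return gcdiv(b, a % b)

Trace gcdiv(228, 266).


gcdiv(228, 266) = gcdiv(266, 228)
gcdiv(266, 228) = gcdiv(228, 38)
gcdiv(228, 38) = gcdiv(38, 0)
gcdiv(38, 0) = 38  (base case)

38


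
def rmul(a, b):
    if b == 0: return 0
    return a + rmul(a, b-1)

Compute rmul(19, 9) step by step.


rmul(19, 9) = 19 + rmul(19, 8)
rmul(19, 8) = 19 + rmul(19, 7)
rmul(19, 7) = 19 + rmul(19, 6)
rmul(19, 6) = 19 + rmul(19, 5)
rmul(19, 5) = 19 + rmul(19, 4)
rmul(19, 4) = 19 + rmul(19, 3)
rmul(19, 3) = 19 + rmul(19, 2)
rmul(19, 2) = 19 + rmul(19, 1)
rmul(19, 1) = 19 + rmul(19, 0)
rmul(19, 0) = 0  (base case)
Total: 19 + 19 + 19 + 19 + 19 + 19 + 19 + 19 + 19 + 0 = 171

171


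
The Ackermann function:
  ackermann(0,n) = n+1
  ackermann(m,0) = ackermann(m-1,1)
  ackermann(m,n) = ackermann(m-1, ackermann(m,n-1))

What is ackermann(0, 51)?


ackermann(0, 51) = 52
Result: ackermann(0, 51) = 52

52


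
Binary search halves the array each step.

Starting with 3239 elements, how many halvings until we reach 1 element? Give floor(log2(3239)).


3239 / 2 = 1619
1619 / 2 = 809
809 / 2 = 404
404 / 2 = 202
202 / 2 = 101
101 / 2 = 50
50 / 2 = 25
25 / 2 = 12
12 / 2 = 6
6 / 2 = 3
3 / 2 = 1
Reached 1 after 11 halvings

11


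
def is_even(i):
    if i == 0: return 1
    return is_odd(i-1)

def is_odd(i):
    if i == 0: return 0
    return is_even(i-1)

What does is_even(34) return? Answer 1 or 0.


is_even(34) = is_odd(33)
is_odd(33) = is_even(32)
is_even(32) = is_odd(31)
is_odd(31) = is_even(30)
is_even(30) = is_odd(29)
is_odd(29) = is_even(28)
is_even(28) = is_odd(27)
is_odd(27) = is_even(26)
is_even(26) = is_odd(25)
is_odd(25) = is_even(24)
is_even(24) = is_odd(23)
is_odd(23) = is_even(22)
is_even(22) = is_odd(21)
is_odd(21) = is_even(20)
is_even(20) = is_odd(19)
is_odd(19) = is_even(18)
is_even(18) = is_odd(17)
is_odd(17) = is_even(16)
is_even(16) = is_odd(15)
is_odd(15) = is_even(14)
is_even(14) = is_odd(13)
is_odd(13) = is_even(12)
is_even(12) = is_odd(11)
is_odd(11) = is_even(10)
is_even(10) = is_odd(9)
is_odd(9) = is_even(8)
is_even(8) = is_odd(7)
is_odd(7) = is_even(6)
is_even(6) = is_odd(5)
is_odd(5) = is_even(4)
is_even(4) = is_odd(3)
is_odd(3) = is_even(2)
is_even(2) = is_odd(1)
is_odd(1) = is_even(0)
is_even(0) = 1  (base case)
Result: 1

1


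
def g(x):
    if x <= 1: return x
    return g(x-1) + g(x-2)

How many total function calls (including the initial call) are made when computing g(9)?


Let C(n) = total calls for g(n)
C(0) = 1, C(1) = 1
C(2) = 1 + C(1) + C(0) = 1 + 1 + 1 = 3
C(3) = 1 + C(2) + C(1) = 1 + 3 + 1 = 5
C(4) = 1 + C(3) + C(2) = 1 + 5 + 3 = 9
C(5) = 1 + C(4) + C(3) = 1 + 9 + 5 = 15
C(6) = 1 + C(5) + C(4) = 1 + 15 + 9 = 25
C(7) = 1 + C(6) + C(5) = 1 + 25 + 15 = 41
C(8) = 1 + C(7) + C(6) = 1 + 41 + 25 = 67
C(9) = 1 + C(8) + C(7) = 1 + 67 + 41 = 109

109


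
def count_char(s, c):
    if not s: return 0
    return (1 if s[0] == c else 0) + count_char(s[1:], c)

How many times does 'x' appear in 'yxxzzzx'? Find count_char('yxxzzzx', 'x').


s[0]='y' != 'x' -> 0
s[0]='x' == 'x' -> 1
s[0]='x' == 'x' -> 1
s[0]='z' != 'x' -> 0
s[0]='z' != 'x' -> 0
s[0]='z' != 'x' -> 0
s[0]='x' == 'x' -> 1
Sum: 0 + 1 + 1 + 0 + 0 + 0 + 1 = 3

3


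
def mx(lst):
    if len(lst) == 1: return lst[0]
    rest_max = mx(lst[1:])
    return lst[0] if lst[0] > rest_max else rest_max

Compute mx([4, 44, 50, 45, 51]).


mx([4, 44, 50, 45, 51]): compare 4 with mx([44, 50, 45, 51])
mx([44, 50, 45, 51]): compare 44 with mx([50, 45, 51])
mx([50, 45, 51]): compare 50 with mx([45, 51])
mx([45, 51]): compare 45 with mx([51])
mx([51]) = 51  (base case)
Compare 45 with 51 -> 51
Compare 50 with 51 -> 51
Compare 44 with 51 -> 51
Compare 4 with 51 -> 51

51


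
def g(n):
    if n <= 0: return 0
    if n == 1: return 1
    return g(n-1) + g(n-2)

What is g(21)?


Computing g(21) bottom-up:
g(0) = 0
g(1) = 1
g(2) = g(1) + g(0) = 1 + 0 = 1
g(3) = g(2) + g(1) = 1 + 1 = 2
g(4) = g(3) + g(2) = 2 + 1 = 3
g(5) = g(4) + g(3) = 3 + 2 = 5
g(6) = g(5) + g(4) = 5 + 3 = 8
g(7) = g(6) + g(5) = 8 + 5 = 13
g(8) = g(7) + g(6) = 13 + 8 = 21
g(9) = g(8) + g(7) = 21 + 13 = 34
g(10) = g(9) + g(8) = 34 + 21 = 55
g(11) = g(10) + g(9) = 55 + 34 = 89
g(12) = g(11) + g(10) = 89 + 55 = 144
g(13) = g(12) + g(11) = 144 + 89 = 233
g(14) = g(13) + g(12) = 233 + 144 = 377
g(15) = g(14) + g(13) = 377 + 233 = 610
g(16) = g(15) + g(14) = 610 + 377 = 987
g(17) = g(16) + g(15) = 987 + 610 = 1597
g(18) = g(17) + g(16) = 1597 + 987 = 2584
g(19) = g(18) + g(17) = 2584 + 1597 = 4181
g(20) = g(19) + g(18) = 4181 + 2584 = 6765
g(21) = g(20) + g(19) = 6765 + 4181 = 10946

10946


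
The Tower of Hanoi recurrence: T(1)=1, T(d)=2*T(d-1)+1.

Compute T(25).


T(25) = 2 * T(24) + 1
T(24) = 2 * T(23) + 1
T(23) = 2 * T(22) + 1
T(22) = 2 * T(21) + 1
T(21) = 2 * T(20) + 1
T(20) = 2 * T(19) + 1
T(19) = 2 * T(18) + 1
T(18) = 2 * T(17) + 1
T(17) = 2 * T(16) + 1
T(16) = 2 * T(15) + 1
T(15) = 2 * T(14) + 1
T(14) = 2 * T(13) + 1
T(13) = 2 * T(12) + 1
T(12) = 2 * T(11) + 1
T(11) = 2 * T(10) + 1
T(10) = 2 * T(9) + 1
T(9) = 2 * T(8) + 1
T(8) = 2 * T(7) + 1
T(7) = 2 * T(6) + 1
T(6) = 2 * T(5) + 1
T(5) = 2 * T(4) + 1
T(4) = 2 * T(3) + 1
T(3) = 2 * T(2) + 1
T(2) = 2 * T(1) + 1
T(1) = 1  (base case)
T(2) = 2 * 1 + 1 = 3
T(3) = 2 * 3 + 1 = 7
T(4) = 2 * 7 + 1 = 15
T(5) = 2 * 15 + 1 = 31
T(6) = 2 * 31 + 1 = 63
T(7) = 2 * 63 + 1 = 127
T(8) = 2 * 127 + 1 = 255
T(9) = 2 * 255 + 1 = 511
T(10) = 2 * 511 + 1 = 1023
T(11) = 2 * 1023 + 1 = 2047
T(12) = 2 * 2047 + 1 = 4095
T(13) = 2 * 4095 + 1 = 8191
T(14) = 2 * 8191 + 1 = 16383
T(15) = 2 * 16383 + 1 = 32767
T(16) = 2 * 32767 + 1 = 65535
T(17) = 2 * 65535 + 1 = 131071
T(18) = 2 * 131071 + 1 = 262143
T(19) = 2 * 262143 + 1 = 524287
T(20) = 2 * 524287 + 1 = 1048575
T(21) = 2 * 1048575 + 1 = 2097151
T(22) = 2 * 2097151 + 1 = 4194303
T(23) = 2 * 4194303 + 1 = 8388607
T(24) = 2 * 8388607 + 1 = 16777215
T(25) = 2 * 16777215 + 1 = 33554431

33554431


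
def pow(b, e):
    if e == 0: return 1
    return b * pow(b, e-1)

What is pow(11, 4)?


pow(11, 4)
= 11 * pow(11, 3)
= 11 * 11 * pow(11, 2)
= 11 * 11 * 11 * pow(11, 1)
= 11 * 11 * 11 * 11 * pow(11, 0)
= 11 * 11 * 11 * 11 * 1
= 14641

14641


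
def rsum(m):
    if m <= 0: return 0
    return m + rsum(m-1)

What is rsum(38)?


rsum(38)
= 38 + 37 + 36 + 35 + 34 + 33 + 32 + 31 + 30 + 29 + 28 + 27 + 26 + 25 + 24 + 23 + 22 + 21 + 20 + 19 + 18 + 17 + 16 + 15 + 14 + 13 + 12 + 11 + 10 + 9 + 8 + 7 + 6 + 5 + 4 + 3 + 2 + 1 + rsum(0)
= 38 + 37 + 36 + 35 + 34 + 33 + 32 + 31 + 30 + 29 + 28 + 27 + 26 + 25 + 24 + 23 + 22 + 21 + 20 + 19 + 18 + 17 + 16 + 15 + 14 + 13 + 12 + 11 + 10 + 9 + 8 + 7 + 6 + 5 + 4 + 3 + 2 + 1 + 0
= 741

741


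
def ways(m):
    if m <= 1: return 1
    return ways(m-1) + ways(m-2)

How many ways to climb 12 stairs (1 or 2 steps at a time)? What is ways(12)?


Building up from base cases:
ways(0) = 1
ways(1) = 1
ways(2) = ways(1) + ways(0) = 1 + 1 = 2
ways(3) = ways(2) + ways(1) = 2 + 1 = 3
ways(4) = ways(3) + ways(2) = 3 + 2 = 5
ways(5) = ways(4) + ways(3) = 5 + 3 = 8
ways(6) = ways(5) + ways(4) = 8 + 5 = 13
ways(7) = ways(6) + ways(5) = 13 + 8 = 21
ways(8) = ways(7) + ways(6) = 21 + 13 = 34
ways(9) = ways(8) + ways(7) = 34 + 21 = 55
ways(10) = ways(9) + ways(8) = 55 + 34 = 89
ways(11) = ways(10) + ways(9) = 89 + 55 = 144
ways(12) = ways(11) + ways(10) = 144 + 89 = 233

233


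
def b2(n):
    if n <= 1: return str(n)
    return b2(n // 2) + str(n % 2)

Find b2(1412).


b2(1412) = b2(706) + '0'
b2(706) = b2(353) + '0'
b2(353) = b2(176) + '1'
b2(176) = b2(88) + '0'
b2(88) = b2(44) + '0'
b2(44) = b2(22) + '0'
b2(22) = b2(11) + '0'
b2(11) = b2(5) + '1'
b2(5) = b2(2) + '1'
b2(2) = b2(1) + '0'
b2(1) = '1'  (base case)
Concatenating: '1' + '0' + '1' + '1' + '0' + '0' + '0' + '0' + '1' + '0' + '0' = '10110000100'

10110000100


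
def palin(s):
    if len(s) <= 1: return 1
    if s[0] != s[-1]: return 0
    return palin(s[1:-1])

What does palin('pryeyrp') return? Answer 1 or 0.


palin('pryeyrp'): s[0]='p' == s[-1]='p' -> check palin('ryeyr')
palin('ryeyr'): s[0]='r' == s[-1]='r' -> check palin('yey')
palin('yey'): s[0]='y' == s[-1]='y' -> check palin('e')
palin('e'): len <= 1 -> return 1  (base case)
Result: 1 (palindrome)

1


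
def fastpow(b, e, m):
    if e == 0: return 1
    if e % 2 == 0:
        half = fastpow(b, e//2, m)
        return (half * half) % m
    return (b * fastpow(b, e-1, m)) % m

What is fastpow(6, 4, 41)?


fastpow(6, 4, 41): e is even, compute fastpow(6, 2, 41)
  fastpow(6, 2, 41): e is even, compute fastpow(6, 1, 41)
    fastpow(6, 1, 41): e is odd, compute fastpow(6, 0, 41)
      fastpow(6, 0, 41) = 1
    (6 * 1) % 41 = 6
  half=6, (6*6) % 41 = 36
half=36, (36*36) % 41 = 25

25


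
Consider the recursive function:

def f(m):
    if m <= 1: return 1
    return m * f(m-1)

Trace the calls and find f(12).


f(12)
= 12 * f(11)
= 12 * 11 * f(10)
= 12 * 11 * 10 * f(9)
= 12 * 11 * 10 * 9 * f(8)
= 12 * 11 * 10 * 9 * 8 * f(7)
= 12 * 11 * 10 * 9 * 8 * 7 * f(6)
= 12 * 11 * 10 * 9 * 8 * 7 * 6 * f(5)
= 12 * 11 * 10 * 9 * 8 * 7 * 6 * 5 * f(4)
= 12 * 11 * 10 * 9 * 8 * 7 * 6 * 5 * 4 * f(3)
= 12 * 11 * 10 * 9 * 8 * 7 * 6 * 5 * 4 * 3 * f(2)
= 12 * 11 * 10 * 9 * 8 * 7 * 6 * 5 * 4 * 3 * 2 * f(1)
= 12 * 11 * 10 * 9 * 8 * 7 * 6 * 5 * 4 * 3 * 2 * 1
= 479001600

479001600


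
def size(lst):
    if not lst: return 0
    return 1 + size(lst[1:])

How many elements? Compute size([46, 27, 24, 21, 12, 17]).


size([46, 27, 24, 21, 12, 17]) = 1 + size([27, 24, 21, 12, 17])
size([27, 24, 21, 12, 17]) = 1 + size([24, 21, 12, 17])
size([24, 21, 12, 17]) = 1 + size([21, 12, 17])
size([21, 12, 17]) = 1 + size([12, 17])
size([12, 17]) = 1 + size([17])
size([17]) = 1 + size([])
size([]) = 0  (base case)
Unwinding: 1 + 1 + 1 + 1 + 1 + 1 + 0 = 6

6


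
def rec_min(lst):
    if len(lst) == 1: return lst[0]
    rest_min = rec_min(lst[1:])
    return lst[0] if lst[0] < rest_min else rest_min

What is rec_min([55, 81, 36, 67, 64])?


rec_min([55, 81, 36, 67, 64]): compare 55 with rec_min([81, 36, 67, 64])
rec_min([81, 36, 67, 64]): compare 81 with rec_min([36, 67, 64])
rec_min([36, 67, 64]): compare 36 with rec_min([67, 64])
rec_min([67, 64]): compare 67 with rec_min([64])
rec_min([64]) = 64  (base case)
Compare 67 with 64 -> 64
Compare 36 with 64 -> 36
Compare 81 with 36 -> 36
Compare 55 with 36 -> 36

36


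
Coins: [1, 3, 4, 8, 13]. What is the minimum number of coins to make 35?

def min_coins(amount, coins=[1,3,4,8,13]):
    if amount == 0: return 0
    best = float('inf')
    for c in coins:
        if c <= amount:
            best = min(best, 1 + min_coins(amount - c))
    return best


Building up with DP:
min_coins(0) = 0
min_coins(1) = min(1+min_coins(0)=1+0=1) = 1
min_coins(2) = min(1+min_coins(1)=1+1=2) = 2
min_coins(3) = min(1+min_coins(2)=1+2=3, 1+min_coins(0)=1+0=1) = 1
min_coins(4) = min(1+min_coins(3)=1+1=2, 1+min_coins(1)=1+1=2, 1+min_coins(0)=1+0=1) = 1
min_coins(5) = min(1+min_coins(4)=1+1=2, 1+min_coins(2)=1+2=3, 1+min_coins(1)=1+1=2) = 2
min_coins(6) = min(1+min_coins(5)=1+2=3, 1+min_coins(3)=1+1=2, 1+min_coins(2)=1+2=3) = 2
min_coins(7) = min(1+min_coins(6)=1+2=3, 1+min_coins(4)=1+1=2, 1+min_coins(3)=1+1=2) = 2
min_coins(8) = min(1+min_coins(7)=1+2=3, 1+min_coins(5)=1+2=3, 1+min_coins(4)=1+1=2, 1+min_coins(0)=1+0=1) = 1
min_coins(9) = min(1+min_coins(8)=1+1=2, 1+min_coins(6)=1+2=3, 1+min_coins(5)=1+2=3, 1+min_coins(1)=1+1=2) = 2
min_coins(10) = min(1+min_coins(9)=1+2=3, 1+min_coins(7)=1+2=3, 1+min_coins(6)=1+2=3, 1+min_coins(2)=1+2=3) = 3
min_coins(11) = min(1+min_coins(10)=1+3=4, 1+min_coins(8)=1+1=2, 1+min_coins(7)=1+2=3, 1+min_coins(3)=1+1=2) = 2
min_coins(12) = min(1+min_coins(11)=1+2=3, 1+min_coins(9)=1+2=3, 1+min_coins(8)=1+1=2, 1+min_coins(4)=1+1=2) = 2
min_coins(13) = min(1+min_coins(12)=1+2=3, 1+min_coins(10)=1+3=4, 1+min_coins(9)=1+2=3, 1+min_coins(5)=1+2=3, 1+min_coins(0)=1+0=1) = 1
min_coins(14) = min(1+min_coins(13)=1+1=2, 1+min_coins(11)=1+2=3, 1+min_coins(10)=1+3=4, 1+min_coins(6)=1+2=3, 1+min_coins(1)=1+1=2) = 2
min_coins(15) = min(1+min_coins(14)=1+2=3, 1+min_coins(12)=1+2=3, 1+min_coins(11)=1+2=3, 1+min_coins(7)=1+2=3, 1+min_coins(2)=1+2=3) = 3
min_coins(16) = min(1+min_coins(15)=1+3=4, 1+min_coins(13)=1+1=2, 1+min_coins(12)=1+2=3, 1+min_coins(8)=1+1=2, 1+min_coins(3)=1+1=2) = 2
min_coins(17) = min(1+min_coins(16)=1+2=3, 1+min_coins(14)=1+2=3, 1+min_coins(13)=1+1=2, 1+min_coins(9)=1+2=3, 1+min_coins(4)=1+1=2) = 2
min_coins(18) = min(1+min_coins(17)=1+2=3, 1+min_coins(15)=1+3=4, 1+min_coins(14)=1+2=3, 1+min_coins(10)=1+3=4, 1+min_coins(5)=1+2=3) = 3
min_coins(19) = min(1+min_coins(18)=1+3=4, 1+min_coins(16)=1+2=3, 1+min_coins(15)=1+3=4, 1+min_coins(11)=1+2=3, 1+min_coins(6)=1+2=3) = 3
min_coins(20) = min(1+min_coins(19)=1+3=4, 1+min_coins(17)=1+2=3, 1+min_coins(16)=1+2=3, 1+min_coins(12)=1+2=3, 1+min_coins(7)=1+2=3) = 3
min_coins(21) = min(1+min_coins(20)=1+3=4, 1+min_coins(18)=1+3=4, 1+min_coins(17)=1+2=3, 1+min_coins(13)=1+1=2, 1+min_coins(8)=1+1=2) = 2
min_coins(22) = min(1+min_coins(21)=1+2=3, 1+min_coins(19)=1+3=4, 1+min_coins(18)=1+3=4, 1+min_coins(14)=1+2=3, 1+min_coins(9)=1+2=3) = 3
min_coins(23) = min(1+min_coins(22)=1+3=4, 1+min_coins(20)=1+3=4, 1+min_coins(19)=1+3=4, 1+min_coins(15)=1+3=4, 1+min_coins(10)=1+3=4) = 4
min_coins(24) = min(1+min_coins(23)=1+4=5, 1+min_coins(21)=1+2=3, 1+min_coins(20)=1+3=4, 1+min_coins(16)=1+2=3, 1+min_coins(11)=1+2=3) = 3
min_coins(25) = min(1+min_coins(24)=1+3=4, 1+min_coins(22)=1+3=4, 1+min_coins(21)=1+2=3, 1+min_coins(17)=1+2=3, 1+min_coins(12)=1+2=3) = 3
min_coins(26) = min(1+min_coins(25)=1+3=4, 1+min_coins(23)=1+4=5, 1+min_coins(22)=1+3=4, 1+min_coins(18)=1+3=4, 1+min_coins(13)=1+1=2) = 2
min_coins(27) = min(1+min_coins(26)=1+2=3, 1+min_coins(24)=1+3=4, 1+min_coins(23)=1+4=5, 1+min_coins(19)=1+3=4, 1+min_coins(14)=1+2=3) = 3
min_coins(28) = min(1+min_coins(27)=1+3=4, 1+min_coins(25)=1+3=4, 1+min_coins(24)=1+3=4, 1+min_coins(20)=1+3=4, 1+min_coins(15)=1+3=4) = 4
min_coins(29) = min(1+min_coins(28)=1+4=5, 1+min_coins(26)=1+2=3, 1+min_coins(25)=1+3=4, 1+min_coins(21)=1+2=3, 1+min_coins(16)=1+2=3) = 3
min_coins(30) = min(1+min_coins(29)=1+3=4, 1+min_coins(27)=1+3=4, 1+min_coins(26)=1+2=3, 1+min_coins(22)=1+3=4, 1+min_coins(17)=1+2=3) = 3
min_coins(31) = min(1+min_coins(30)=1+3=4, 1+min_coins(28)=1+4=5, 1+min_coins(27)=1+3=4, 1+min_coins(23)=1+4=5, 1+min_coins(18)=1+3=4) = 4
min_coins(32) = min(1+min_coins(31)=1+4=5, 1+min_coins(29)=1+3=4, 1+min_coins(28)=1+4=5, 1+min_coins(24)=1+3=4, 1+min_coins(19)=1+3=4) = 4
min_coins(33) = min(1+min_coins(32)=1+4=5, 1+min_coins(30)=1+3=4, 1+min_coins(29)=1+3=4, 1+min_coins(25)=1+3=4, 1+min_coins(20)=1+3=4) = 4
min_coins(34) = min(1+min_coins(33)=1+4=5, 1+min_coins(31)=1+4=5, 1+min_coins(30)=1+3=4, 1+min_coins(26)=1+2=3, 1+min_coins(21)=1+2=3) = 3
min_coins(35) = min(1+min_coins(34)=1+3=4, 1+min_coins(32)=1+4=5, 1+min_coins(31)=1+4=5, 1+min_coins(27)=1+3=4, 1+min_coins(22)=1+3=4) = 4

4


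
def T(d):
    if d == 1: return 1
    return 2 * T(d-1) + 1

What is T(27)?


T(27) = 2 * T(26) + 1
T(26) = 2 * T(25) + 1
T(25) = 2 * T(24) + 1
T(24) = 2 * T(23) + 1
T(23) = 2 * T(22) + 1
T(22) = 2 * T(21) + 1
T(21) = 2 * T(20) + 1
T(20) = 2 * T(19) + 1
T(19) = 2 * T(18) + 1
T(18) = 2 * T(17) + 1
T(17) = 2 * T(16) + 1
T(16) = 2 * T(15) + 1
T(15) = 2 * T(14) + 1
T(14) = 2 * T(13) + 1
T(13) = 2 * T(12) + 1
T(12) = 2 * T(11) + 1
T(11) = 2 * T(10) + 1
T(10) = 2 * T(9) + 1
T(9) = 2 * T(8) + 1
T(8) = 2 * T(7) + 1
T(7) = 2 * T(6) + 1
T(6) = 2 * T(5) + 1
T(5) = 2 * T(4) + 1
T(4) = 2 * T(3) + 1
T(3) = 2 * T(2) + 1
T(2) = 2 * T(1) + 1
T(1) = 1  (base case)
T(2) = 2 * 1 + 1 = 3
T(3) = 2 * 3 + 1 = 7
T(4) = 2 * 7 + 1 = 15
T(5) = 2 * 15 + 1 = 31
T(6) = 2 * 31 + 1 = 63
T(7) = 2 * 63 + 1 = 127
T(8) = 2 * 127 + 1 = 255
T(9) = 2 * 255 + 1 = 511
T(10) = 2 * 511 + 1 = 1023
T(11) = 2 * 1023 + 1 = 2047
T(12) = 2 * 2047 + 1 = 4095
T(13) = 2 * 4095 + 1 = 8191
T(14) = 2 * 8191 + 1 = 16383
T(15) = 2 * 16383 + 1 = 32767
T(16) = 2 * 32767 + 1 = 65535
T(17) = 2 * 65535 + 1 = 131071
T(18) = 2 * 131071 + 1 = 262143
T(19) = 2 * 262143 + 1 = 524287
T(20) = 2 * 524287 + 1 = 1048575
T(21) = 2 * 1048575 + 1 = 2097151
T(22) = 2 * 2097151 + 1 = 4194303
T(23) = 2 * 4194303 + 1 = 8388607
T(24) = 2 * 8388607 + 1 = 16777215
T(25) = 2 * 16777215 + 1 = 33554431
T(26) = 2 * 33554431 + 1 = 67108863
T(27) = 2 * 67108863 + 1 = 134217727

134217727


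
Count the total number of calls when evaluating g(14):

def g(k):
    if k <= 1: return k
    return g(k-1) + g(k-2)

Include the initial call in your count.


Let C(n) = total calls for g(n)
C(0) = 1, C(1) = 1
C(2) = 1 + C(1) + C(0) = 1 + 1 + 1 = 3
C(3) = 1 + C(2) + C(1) = 1 + 3 + 1 = 5
C(4) = 1 + C(3) + C(2) = 1 + 5 + 3 = 9
C(5) = 1 + C(4) + C(3) = 1 + 9 + 5 = 15
C(6) = 1 + C(5) + C(4) = 1 + 15 + 9 = 25
C(7) = 1 + C(6) + C(5) = 1 + 25 + 15 = 41
C(8) = 1 + C(7) + C(6) = 1 + 41 + 25 = 67
C(9) = 1 + C(8) + C(7) = 1 + 67 + 41 = 109
C(10) = 1 + C(9) + C(8) = 1 + 109 + 67 = 177
C(11) = 1 + C(10) + C(9) = 1 + 177 + 109 = 287
C(12) = 1 + C(11) + C(10) = 1 + 287 + 177 = 465
C(13) = 1 + C(12) + C(11) = 1 + 465 + 287 = 753
C(14) = 1 + C(13) + C(12) = 1 + 753 + 465 = 1219

1219


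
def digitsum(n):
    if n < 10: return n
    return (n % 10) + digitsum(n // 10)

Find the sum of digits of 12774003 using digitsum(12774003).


digitsum(12774003) = 3 + digitsum(1277400)
digitsum(1277400) = 0 + digitsum(127740)
digitsum(127740) = 0 + digitsum(12774)
digitsum(12774) = 4 + digitsum(1277)
digitsum(1277) = 7 + digitsum(127)
digitsum(127) = 7 + digitsum(12)
digitsum(12) = 2 + digitsum(1)
digitsum(1) = 1  (base case)
Total: 3 + 0 + 0 + 4 + 7 + 7 + 2 + 1 = 24

24


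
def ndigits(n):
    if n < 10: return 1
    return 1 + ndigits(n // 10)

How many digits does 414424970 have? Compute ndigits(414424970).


ndigits(414424970) = 1 + ndigits(41442497)
ndigits(41442497) = 1 + ndigits(4144249)
ndigits(4144249) = 1 + ndigits(414424)
ndigits(414424) = 1 + ndigits(41442)
ndigits(41442) = 1 + ndigits(4144)
ndigits(4144) = 1 + ndigits(414)
ndigits(414) = 1 + ndigits(41)
ndigits(41) = 1 + ndigits(4)
ndigits(4) = 1  (base case: 4 < 10)
Unwinding: 1 + 1 + 1 + 1 + 1 + 1 + 1 + 1 + 1 = 9

9


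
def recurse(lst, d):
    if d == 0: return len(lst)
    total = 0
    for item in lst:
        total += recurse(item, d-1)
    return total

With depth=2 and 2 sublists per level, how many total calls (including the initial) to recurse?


At depth 0 (root): 1 call
At depth 1: each of 1 parents calls recurse on 2 children = 2 calls
At depth 2: each of 2 parents calls recurse on 2 children = 4 calls
Total: 1 + 2 + 4 = 7

7


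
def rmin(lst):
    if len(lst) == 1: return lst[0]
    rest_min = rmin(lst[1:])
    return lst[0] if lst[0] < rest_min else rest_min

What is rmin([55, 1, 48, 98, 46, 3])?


rmin([55, 1, 48, 98, 46, 3]): compare 55 with rmin([1, 48, 98, 46, 3])
rmin([1, 48, 98, 46, 3]): compare 1 with rmin([48, 98, 46, 3])
rmin([48, 98, 46, 3]): compare 48 with rmin([98, 46, 3])
rmin([98, 46, 3]): compare 98 with rmin([46, 3])
rmin([46, 3]): compare 46 with rmin([3])
rmin([3]) = 3  (base case)
Compare 46 with 3 -> 3
Compare 98 with 3 -> 3
Compare 48 with 3 -> 3
Compare 1 with 3 -> 1
Compare 55 with 1 -> 1

1


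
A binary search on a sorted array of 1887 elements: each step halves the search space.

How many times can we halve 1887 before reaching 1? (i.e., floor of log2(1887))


1887 / 2 = 943
943 / 2 = 471
471 / 2 = 235
235 / 2 = 117
117 / 2 = 58
58 / 2 = 29
29 / 2 = 14
14 / 2 = 7
7 / 2 = 3
3 / 2 = 1
Reached 1 after 10 halvings

10


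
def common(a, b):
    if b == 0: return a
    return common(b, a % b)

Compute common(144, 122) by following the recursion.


common(144, 122) = common(122, 22)
common(122, 22) = common(22, 12)
common(22, 12) = common(12, 10)
common(12, 10) = common(10, 2)
common(10, 2) = common(2, 0)
common(2, 0) = 2  (base case)

2


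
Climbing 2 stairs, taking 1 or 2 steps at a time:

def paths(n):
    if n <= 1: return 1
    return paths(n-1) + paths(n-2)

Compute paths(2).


Building up from base cases:
paths(0) = 1
paths(1) = 1
paths(2) = paths(1) + paths(0) = 1 + 1 = 2

2


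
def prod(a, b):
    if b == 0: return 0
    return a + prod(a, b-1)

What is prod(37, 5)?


prod(37, 5) = 37 + prod(37, 4)
prod(37, 4) = 37 + prod(37, 3)
prod(37, 3) = 37 + prod(37, 2)
prod(37, 2) = 37 + prod(37, 1)
prod(37, 1) = 37 + prod(37, 0)
prod(37, 0) = 0  (base case)
Total: 37 + 37 + 37 + 37 + 37 + 0 = 185

185


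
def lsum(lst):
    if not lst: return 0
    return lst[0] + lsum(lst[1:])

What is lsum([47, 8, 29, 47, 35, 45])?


lsum([47, 8, 29, 47, 35, 45]) = 47 + lsum([8, 29, 47, 35, 45])
lsum([8, 29, 47, 35, 45]) = 8 + lsum([29, 47, 35, 45])
lsum([29, 47, 35, 45]) = 29 + lsum([47, 35, 45])
lsum([47, 35, 45]) = 47 + lsum([35, 45])
lsum([35, 45]) = 35 + lsum([45])
lsum([45]) = 45 + lsum([])
lsum([]) = 0  (base case)
Total: 47 + 8 + 29 + 47 + 35 + 45 + 0 = 211

211
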